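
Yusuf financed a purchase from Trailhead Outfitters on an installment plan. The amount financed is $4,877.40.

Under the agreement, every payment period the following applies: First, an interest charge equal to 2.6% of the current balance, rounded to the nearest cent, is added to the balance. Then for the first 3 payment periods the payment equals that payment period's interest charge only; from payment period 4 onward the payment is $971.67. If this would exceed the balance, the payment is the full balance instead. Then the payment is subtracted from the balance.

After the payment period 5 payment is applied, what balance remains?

$3,165.72

Payment period 1: opening $4,877.40; interest $126.81 → $5,004.21; payment $126.81; balance $4,877.40
Payment period 2: opening $4,877.40; interest $126.81 → $5,004.21; payment $126.81; balance $4,877.40
Payment period 3: opening $4,877.40; interest $126.81 → $5,004.21; payment $126.81; balance $4,877.40
Payment period 4: opening $4,877.40; interest $126.81 → $5,004.21; payment $971.67; balance $4,032.54
Payment period 5: opening $4,032.54; interest $104.85 → $4,137.39; payment $971.67; balance $3,165.72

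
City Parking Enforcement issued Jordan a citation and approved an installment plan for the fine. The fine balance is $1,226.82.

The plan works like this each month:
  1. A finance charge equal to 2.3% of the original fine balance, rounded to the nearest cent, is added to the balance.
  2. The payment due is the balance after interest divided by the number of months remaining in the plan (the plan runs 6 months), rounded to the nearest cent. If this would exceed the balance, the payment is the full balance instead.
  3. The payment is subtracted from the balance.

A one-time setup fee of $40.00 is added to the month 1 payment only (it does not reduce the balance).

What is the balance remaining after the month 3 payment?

# | Opening | Interest | Payment | Fee | End bal
1 | $1,226.82 | $28.22 | $209.17 | $40.00 | $1,045.87
2 | $1,045.87 | $28.22 | $214.82 | — | $859.27
3 | $859.27 | $28.22 | $221.87 | — | $665.62

$665.62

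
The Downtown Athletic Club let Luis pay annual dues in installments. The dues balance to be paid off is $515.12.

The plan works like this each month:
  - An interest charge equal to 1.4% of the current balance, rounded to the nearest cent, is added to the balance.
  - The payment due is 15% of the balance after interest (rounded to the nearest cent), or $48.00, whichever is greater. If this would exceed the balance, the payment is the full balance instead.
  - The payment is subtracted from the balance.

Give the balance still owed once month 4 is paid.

$284.28

# | Opening | Interest | Payment | End bal
1 | $515.12 | $7.21 | $78.35 | $443.98
2 | $443.98 | $6.22 | $67.53 | $382.67
3 | $382.67 | $5.36 | $58.20 | $329.83
4 | $329.83 | $4.62 | $50.17 | $284.28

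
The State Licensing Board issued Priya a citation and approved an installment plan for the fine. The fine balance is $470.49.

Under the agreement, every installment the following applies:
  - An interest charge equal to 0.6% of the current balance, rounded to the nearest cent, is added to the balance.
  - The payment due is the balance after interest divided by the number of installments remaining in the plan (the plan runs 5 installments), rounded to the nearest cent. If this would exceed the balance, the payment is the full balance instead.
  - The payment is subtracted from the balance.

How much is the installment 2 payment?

$95.23

Installment 1: $470.49 +$2.82 interest = $473.31; pay $94.66 → $378.65
Installment 2: $378.65 +$2.27 interest = $380.92; pay $95.23 → $285.69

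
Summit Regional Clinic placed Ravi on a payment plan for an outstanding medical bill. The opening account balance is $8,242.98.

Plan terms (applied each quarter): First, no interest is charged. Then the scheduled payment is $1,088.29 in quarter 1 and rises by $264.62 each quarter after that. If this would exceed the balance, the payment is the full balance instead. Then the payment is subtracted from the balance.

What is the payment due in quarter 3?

Quarter 1: $8,242.98 − $1,088.29 → $7,154.69
Quarter 2: $7,154.69 − $1,352.91 → $5,801.78
Quarter 3: $5,801.78 − $1,617.53 → $4,184.25

$1,617.53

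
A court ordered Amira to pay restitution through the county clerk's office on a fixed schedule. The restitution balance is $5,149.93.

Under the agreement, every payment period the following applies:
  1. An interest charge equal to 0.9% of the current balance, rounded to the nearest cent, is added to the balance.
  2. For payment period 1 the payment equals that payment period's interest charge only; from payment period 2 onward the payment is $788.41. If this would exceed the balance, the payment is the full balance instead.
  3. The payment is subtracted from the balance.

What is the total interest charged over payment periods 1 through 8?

$228.42

Payment period 1: $5,149.93 +$46.35 interest = $5,196.28; pay $46.35 → $5,149.93
Payment period 2: $5,149.93 +$46.35 interest = $5,196.28; pay $788.41 → $4,407.87
Payment period 3: $4,407.87 +$39.67 interest = $4,447.54; pay $788.41 → $3,659.13
Payment period 4: $3,659.13 +$32.93 interest = $3,692.06; pay $788.41 → $2,903.65
Payment period 5: $2,903.65 +$26.13 interest = $2,929.78; pay $788.41 → $2,141.37
Payment period 6: $2,141.37 +$19.27 interest = $2,160.64; pay $788.41 → $1,372.23
Payment period 7: $1,372.23 +$12.35 interest = $1,384.58; pay $788.41 → $596.17
Payment period 8: $596.17 +$5.37 interest = $601.54; pay $601.54 → $0.00
Total interest: $46.35 + $46.35 + $39.67 + $32.93 + $26.13 + $19.27 + $12.35 + $5.37 = $228.42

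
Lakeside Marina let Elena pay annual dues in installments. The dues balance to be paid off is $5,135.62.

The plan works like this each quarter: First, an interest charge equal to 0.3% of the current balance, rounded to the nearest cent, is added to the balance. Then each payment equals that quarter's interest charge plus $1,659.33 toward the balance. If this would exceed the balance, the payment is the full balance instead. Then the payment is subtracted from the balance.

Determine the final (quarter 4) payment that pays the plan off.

Quarter 1: opening $5,135.62; interest $15.41 → $5,151.03; payment $1,674.74; balance $3,476.29
Quarter 2: opening $3,476.29; interest $10.43 → $3,486.72; payment $1,669.76; balance $1,816.96
Quarter 3: opening $1,816.96; interest $5.45 → $1,822.41; payment $1,664.78; balance $157.63
Quarter 4: opening $157.63; interest $0.47 → $158.10; payment $158.10; balance $0.00

$158.10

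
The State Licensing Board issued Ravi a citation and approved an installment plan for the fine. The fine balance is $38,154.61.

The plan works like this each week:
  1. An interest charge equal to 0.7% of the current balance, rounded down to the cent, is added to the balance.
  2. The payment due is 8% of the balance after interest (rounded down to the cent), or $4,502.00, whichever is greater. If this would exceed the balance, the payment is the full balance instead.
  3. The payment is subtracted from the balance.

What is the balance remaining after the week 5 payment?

$16,681.47

Week 1: $38,154.61 +$267.08 interest = $38,421.69; pay $4,502.00 → $33,919.69
Week 2: $33,919.69 +$237.43 interest = $34,157.12; pay $4,502.00 → $29,655.12
Week 3: $29,655.12 +$207.58 interest = $29,862.70; pay $4,502.00 → $25,360.70
Week 4: $25,360.70 +$177.52 interest = $25,538.22; pay $4,502.00 → $21,036.22
Week 5: $21,036.22 +$147.25 interest = $21,183.47; pay $4,502.00 → $16,681.47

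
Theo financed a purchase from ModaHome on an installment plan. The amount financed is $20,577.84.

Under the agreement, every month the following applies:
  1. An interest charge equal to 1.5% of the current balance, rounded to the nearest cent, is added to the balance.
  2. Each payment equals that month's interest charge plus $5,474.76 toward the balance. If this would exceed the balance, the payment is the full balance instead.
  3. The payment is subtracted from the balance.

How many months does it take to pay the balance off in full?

4

# | Opening | Interest | Payment | End bal
1 | $20,577.84 | $308.67 | $5,783.43 | $15,103.08
2 | $15,103.08 | $226.55 | $5,701.31 | $9,628.32
3 | $9,628.32 | $144.42 | $5,619.18 | $4,153.56
4 | $4,153.56 | $62.30 | $4,215.86 | $0.00
Balance reaches $0.00 in month 4.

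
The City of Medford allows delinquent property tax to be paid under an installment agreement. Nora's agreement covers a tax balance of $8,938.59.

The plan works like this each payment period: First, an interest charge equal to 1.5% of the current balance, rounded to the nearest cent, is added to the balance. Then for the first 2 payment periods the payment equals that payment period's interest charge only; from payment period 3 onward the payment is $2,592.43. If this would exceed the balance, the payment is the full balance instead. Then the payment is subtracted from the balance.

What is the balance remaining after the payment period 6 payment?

$0.00

Payment period 1: $8,938.59 +$134.08 interest = $9,072.67; pay $134.08 → $8,938.59
Payment period 2: $8,938.59 +$134.08 interest = $9,072.67; pay $134.08 → $8,938.59
Payment period 3: $8,938.59 +$134.08 interest = $9,072.67; pay $2,592.43 → $6,480.24
Payment period 4: $6,480.24 +$97.20 interest = $6,577.44; pay $2,592.43 → $3,985.01
Payment period 5: $3,985.01 +$59.78 interest = $4,044.79; pay $2,592.43 → $1,452.36
Payment period 6: $1,452.36 +$21.79 interest = $1,474.15; pay $1,474.15 → $0.00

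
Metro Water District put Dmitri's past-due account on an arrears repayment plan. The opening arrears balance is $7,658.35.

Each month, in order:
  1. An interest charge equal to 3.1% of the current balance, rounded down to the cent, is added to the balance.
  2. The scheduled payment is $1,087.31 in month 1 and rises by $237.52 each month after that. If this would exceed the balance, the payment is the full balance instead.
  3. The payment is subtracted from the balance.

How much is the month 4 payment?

$1,799.87

Month 1: $7,658.35 +$237.40 interest = $7,895.75; pay $1,087.31 → $6,808.44
Month 2: $6,808.44 +$211.06 interest = $7,019.50; pay $1,324.83 → $5,694.67
Month 3: $5,694.67 +$176.53 interest = $5,871.20; pay $1,562.35 → $4,308.85
Month 4: $4,308.85 +$133.57 interest = $4,442.42; pay $1,799.87 → $2,642.55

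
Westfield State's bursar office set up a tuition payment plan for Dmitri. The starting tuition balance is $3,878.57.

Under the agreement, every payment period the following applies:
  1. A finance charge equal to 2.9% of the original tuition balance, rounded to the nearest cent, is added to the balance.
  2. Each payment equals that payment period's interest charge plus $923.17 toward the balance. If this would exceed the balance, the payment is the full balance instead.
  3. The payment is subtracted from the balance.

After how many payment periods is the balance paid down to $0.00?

5

Payment period 1: opening $3,878.57; interest $112.48 → $3,991.05; payment $1,035.65; balance $2,955.40
Payment period 2: opening $2,955.40; interest $112.48 → $3,067.88; payment $1,035.65; balance $2,032.23
Payment period 3: opening $2,032.23; interest $112.48 → $2,144.71; payment $1,035.65; balance $1,109.06
Payment period 4: opening $1,109.06; interest $112.48 → $1,221.54; payment $1,035.65; balance $185.89
Payment period 5: opening $185.89; interest $112.48 → $298.37; payment $298.37; balance $0.00
Balance reaches $0.00 in payment period 5.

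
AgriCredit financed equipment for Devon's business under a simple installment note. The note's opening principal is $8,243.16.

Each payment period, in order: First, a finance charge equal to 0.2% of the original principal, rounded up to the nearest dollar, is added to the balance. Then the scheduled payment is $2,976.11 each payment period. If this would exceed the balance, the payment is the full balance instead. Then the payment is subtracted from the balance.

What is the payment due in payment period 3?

$2,341.94

Payment period 1: $8,243.16 +$17.00 interest = $8,260.16; pay $2,976.11 → $5,284.05
Payment period 2: $5,284.05 +$17.00 interest = $5,301.05; pay $2,976.11 → $2,324.94
Payment period 3: $2,324.94 +$17.00 interest = $2,341.94; pay $2,341.94 → $0.00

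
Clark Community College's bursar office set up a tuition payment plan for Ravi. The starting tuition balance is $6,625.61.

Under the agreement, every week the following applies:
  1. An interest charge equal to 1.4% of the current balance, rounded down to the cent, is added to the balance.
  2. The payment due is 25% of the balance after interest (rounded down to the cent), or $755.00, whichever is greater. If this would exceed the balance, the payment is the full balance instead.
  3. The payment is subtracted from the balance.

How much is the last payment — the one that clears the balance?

# | Opening | Interest | Payment | End bal
1 | $6,625.61 | $92.75 | $1,679.59 | $5,038.77
2 | $5,038.77 | $70.54 | $1,277.32 | $3,831.99
3 | $3,831.99 | $53.64 | $971.40 | $2,914.23
4 | $2,914.23 | $40.79 | $755.00 | $2,200.02
5 | $2,200.02 | $30.80 | $755.00 | $1,475.82
6 | $1,475.82 | $20.66 | $755.00 | $741.48
7 | $741.48 | $10.38 | $751.86 | $0.00

$751.86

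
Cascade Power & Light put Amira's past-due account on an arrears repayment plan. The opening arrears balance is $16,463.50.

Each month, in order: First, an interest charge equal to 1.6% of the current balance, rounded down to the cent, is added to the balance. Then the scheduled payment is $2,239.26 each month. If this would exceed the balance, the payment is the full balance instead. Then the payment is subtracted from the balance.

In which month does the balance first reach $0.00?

Month 1: opening $16,463.50; interest $263.41 → $16,726.91; payment $2,239.26; balance $14,487.65
Month 2: opening $14,487.65; interest $231.80 → $14,719.45; payment $2,239.26; balance $12,480.19
Month 3: opening $12,480.19; interest $199.68 → $12,679.87; payment $2,239.26; balance $10,440.61
Month 4: opening $10,440.61; interest $167.04 → $10,607.65; payment $2,239.26; balance $8,368.39
Month 5: opening $8,368.39; interest $133.89 → $8,502.28; payment $2,239.26; balance $6,263.02
Month 6: opening $6,263.02; interest $100.20 → $6,363.22; payment $2,239.26; balance $4,123.96
Month 7: opening $4,123.96; interest $65.98 → $4,189.94; payment $2,239.26; balance $1,950.68
Month 8: opening $1,950.68; interest $31.21 → $1,981.89; payment $1,981.89; balance $0.00
Balance reaches $0.00 in month 8.

8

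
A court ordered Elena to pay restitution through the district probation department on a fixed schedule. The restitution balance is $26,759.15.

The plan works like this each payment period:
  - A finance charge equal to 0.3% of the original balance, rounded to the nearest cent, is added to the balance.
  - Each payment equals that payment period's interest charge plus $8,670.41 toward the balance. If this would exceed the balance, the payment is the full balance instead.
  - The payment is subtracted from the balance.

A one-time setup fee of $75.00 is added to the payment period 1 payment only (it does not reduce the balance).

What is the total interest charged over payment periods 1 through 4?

# | Opening | Interest | Payment | Fee | End bal
1 | $26,759.15 | $80.28 | $8,750.69 | $75.00 | $18,088.74
2 | $18,088.74 | $80.28 | $8,750.69 | — | $9,418.33
3 | $9,418.33 | $80.28 | $8,750.69 | — | $747.92
4 | $747.92 | $80.28 | $828.20 | — | $0.00
Total interest: $80.28 + $80.28 + $80.28 + $80.28 = $321.12

$321.12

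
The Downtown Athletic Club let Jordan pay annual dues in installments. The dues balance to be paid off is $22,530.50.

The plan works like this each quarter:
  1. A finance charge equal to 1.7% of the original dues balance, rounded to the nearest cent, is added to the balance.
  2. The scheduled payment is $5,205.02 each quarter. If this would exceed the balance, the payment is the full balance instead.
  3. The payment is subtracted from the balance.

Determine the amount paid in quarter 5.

$3,625.52

# | Opening | Interest | Payment | End bal
1 | $22,530.50 | $383.02 | $5,205.02 | $17,708.50
2 | $17,708.50 | $383.02 | $5,205.02 | $12,886.50
3 | $12,886.50 | $383.02 | $5,205.02 | $8,064.50
4 | $8,064.50 | $383.02 | $5,205.02 | $3,242.50
5 | $3,242.50 | $383.02 | $3,625.52 | $0.00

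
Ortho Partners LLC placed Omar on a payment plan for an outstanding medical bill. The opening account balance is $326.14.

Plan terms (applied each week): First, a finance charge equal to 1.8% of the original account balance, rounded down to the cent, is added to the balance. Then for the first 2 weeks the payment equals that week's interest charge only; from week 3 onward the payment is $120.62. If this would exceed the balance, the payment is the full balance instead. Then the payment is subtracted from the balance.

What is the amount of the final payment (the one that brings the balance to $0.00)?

Week 1: opening $326.14; interest $5.87 → $332.01; payment $5.87; balance $326.14
Week 2: opening $326.14; interest $5.87 → $332.01; payment $5.87; balance $326.14
Week 3: opening $326.14; interest $5.87 → $332.01; payment $120.62; balance $211.39
Week 4: opening $211.39; interest $5.87 → $217.26; payment $120.62; balance $96.64
Week 5: opening $96.64; interest $5.87 → $102.51; payment $102.51; balance $0.00

$102.51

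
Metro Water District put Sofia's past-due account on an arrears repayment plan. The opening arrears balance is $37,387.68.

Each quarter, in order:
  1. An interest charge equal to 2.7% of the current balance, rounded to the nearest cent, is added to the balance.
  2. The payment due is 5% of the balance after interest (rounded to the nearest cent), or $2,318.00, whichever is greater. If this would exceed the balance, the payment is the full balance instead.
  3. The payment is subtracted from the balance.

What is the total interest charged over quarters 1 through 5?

# | Opening | Interest | Payment | End bal
1 | $37,387.68 | $1,009.47 | $2,318.00 | $36,079.15
2 | $36,079.15 | $974.14 | $2,318.00 | $34,735.29
3 | $34,735.29 | $937.85 | $2,318.00 | $33,355.14
4 | $33,355.14 | $900.59 | $2,318.00 | $31,937.73
5 | $31,937.73 | $862.32 | $2,318.00 | $30,482.05
Total interest: $1,009.47 + $974.14 + $937.85 + $900.59 + $862.32 = $4,684.37

$4,684.37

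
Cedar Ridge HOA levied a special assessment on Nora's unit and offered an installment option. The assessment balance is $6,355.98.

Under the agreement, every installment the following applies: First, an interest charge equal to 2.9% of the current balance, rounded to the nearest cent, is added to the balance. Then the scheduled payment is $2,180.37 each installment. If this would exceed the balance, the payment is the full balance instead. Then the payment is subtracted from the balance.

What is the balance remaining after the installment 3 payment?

Installment 1: $6,355.98 +$184.32 interest = $6,540.30; pay $2,180.37 → $4,359.93
Installment 2: $4,359.93 +$126.44 interest = $4,486.37; pay $2,180.37 → $2,306.00
Installment 3: $2,306.00 +$66.87 interest = $2,372.87; pay $2,180.37 → $192.50

$192.50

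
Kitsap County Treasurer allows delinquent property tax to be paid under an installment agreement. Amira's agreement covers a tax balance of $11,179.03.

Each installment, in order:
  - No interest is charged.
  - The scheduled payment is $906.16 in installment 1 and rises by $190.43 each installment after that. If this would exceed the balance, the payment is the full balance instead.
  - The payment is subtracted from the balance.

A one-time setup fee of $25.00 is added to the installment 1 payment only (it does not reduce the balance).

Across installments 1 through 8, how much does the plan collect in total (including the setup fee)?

$11,204.03

Installment 1: $11,179.03 − $906.16 (+ $25.00 fee) → $10,272.87
Installment 2: $10,272.87 − $1,096.59 → $9,176.28
Installment 3: $9,176.28 − $1,287.02 → $7,889.26
Installment 4: $7,889.26 − $1,477.45 → $6,411.81
Installment 5: $6,411.81 − $1,667.88 → $4,743.93
Installment 6: $4,743.93 − $1,858.31 → $2,885.62
Installment 7: $2,885.62 − $2,048.74 → $836.88
Installment 8: $836.88 − $836.88 → $0.00
Total paid: $11,204.03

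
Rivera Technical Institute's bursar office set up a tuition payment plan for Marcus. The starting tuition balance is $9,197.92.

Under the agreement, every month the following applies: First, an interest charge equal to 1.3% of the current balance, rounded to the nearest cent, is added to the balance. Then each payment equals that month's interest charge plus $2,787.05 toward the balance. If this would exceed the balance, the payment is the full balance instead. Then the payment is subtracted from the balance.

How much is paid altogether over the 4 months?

# | Opening | Interest | Payment | End bal
1 | $9,197.92 | $119.57 | $2,906.62 | $6,410.87
2 | $6,410.87 | $83.34 | $2,870.39 | $3,623.82
3 | $3,623.82 | $47.11 | $2,834.16 | $836.77
4 | $836.77 | $10.88 | $847.65 | $0.00
Total paid: $9,458.82

$9,458.82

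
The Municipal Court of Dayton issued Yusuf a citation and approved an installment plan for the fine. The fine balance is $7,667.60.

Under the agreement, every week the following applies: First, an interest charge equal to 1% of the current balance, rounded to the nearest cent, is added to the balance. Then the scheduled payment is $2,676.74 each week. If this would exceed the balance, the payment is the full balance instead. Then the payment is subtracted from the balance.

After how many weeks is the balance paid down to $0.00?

3

Week 1: $7,667.60 +$76.68 interest = $7,744.28; pay $2,676.74 → $5,067.54
Week 2: $5,067.54 +$50.68 interest = $5,118.22; pay $2,676.74 → $2,441.48
Week 3: $2,441.48 +$24.41 interest = $2,465.89; pay $2,465.89 → $0.00
Balance reaches $0.00 in week 3.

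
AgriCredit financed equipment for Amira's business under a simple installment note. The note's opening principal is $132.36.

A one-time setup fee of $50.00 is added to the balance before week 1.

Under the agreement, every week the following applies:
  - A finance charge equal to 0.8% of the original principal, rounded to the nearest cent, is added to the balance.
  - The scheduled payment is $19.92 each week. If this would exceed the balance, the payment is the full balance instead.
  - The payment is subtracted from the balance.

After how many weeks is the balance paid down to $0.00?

Week 1: opening $182.36; interest $1.06 → $183.42; payment $19.92; balance $163.50
Week 2: opening $163.50; interest $1.06 → $164.56; payment $19.92; balance $144.64
Week 3: opening $144.64; interest $1.06 → $145.70; payment $19.92; balance $125.78
Week 4: opening $125.78; interest $1.06 → $126.84; payment $19.92; balance $106.92
Week 5: opening $106.92; interest $1.06 → $107.98; payment $19.92; balance $88.06
Week 6: opening $88.06; interest $1.06 → $89.12; payment $19.92; balance $69.20
Week 7: opening $69.20; interest $1.06 → $70.26; payment $19.92; balance $50.34
Week 8: opening $50.34; interest $1.06 → $51.40; payment $19.92; balance $31.48
Week 9: opening $31.48; interest $1.06 → $32.54; payment $19.92; balance $12.62
Week 10: opening $12.62; interest $1.06 → $13.68; payment $13.68; balance $0.00
Balance reaches $0.00 in week 10.

10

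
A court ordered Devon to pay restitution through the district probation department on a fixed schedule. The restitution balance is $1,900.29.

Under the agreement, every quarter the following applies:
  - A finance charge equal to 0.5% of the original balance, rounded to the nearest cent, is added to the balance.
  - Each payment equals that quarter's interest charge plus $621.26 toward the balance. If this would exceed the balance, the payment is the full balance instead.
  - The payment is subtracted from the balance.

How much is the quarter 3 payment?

$630.76

# | Opening | Interest | Payment | End bal
1 | $1,900.29 | $9.50 | $630.76 | $1,279.03
2 | $1,279.03 | $9.50 | $630.76 | $657.77
3 | $657.77 | $9.50 | $630.76 | $36.51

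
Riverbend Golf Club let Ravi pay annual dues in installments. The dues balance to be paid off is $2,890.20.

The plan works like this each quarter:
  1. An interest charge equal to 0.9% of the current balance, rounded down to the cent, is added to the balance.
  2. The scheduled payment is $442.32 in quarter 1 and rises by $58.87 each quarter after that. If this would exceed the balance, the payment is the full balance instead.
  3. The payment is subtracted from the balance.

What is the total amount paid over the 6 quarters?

$2,978.70

Quarter 1: opening $2,890.20; interest $26.01 → $2,916.21; payment $442.32; balance $2,473.89
Quarter 2: opening $2,473.89; interest $22.26 → $2,496.15; payment $501.19; balance $1,994.96
Quarter 3: opening $1,994.96; interest $17.95 → $2,012.91; payment $560.06; balance $1,452.85
Quarter 4: opening $1,452.85; interest $13.07 → $1,465.92; payment $618.93; balance $846.99
Quarter 5: opening $846.99; interest $7.62 → $854.61; payment $677.80; balance $176.81
Quarter 6: opening $176.81; interest $1.59 → $178.40; payment $178.40; balance $0.00
Total paid: $2,978.70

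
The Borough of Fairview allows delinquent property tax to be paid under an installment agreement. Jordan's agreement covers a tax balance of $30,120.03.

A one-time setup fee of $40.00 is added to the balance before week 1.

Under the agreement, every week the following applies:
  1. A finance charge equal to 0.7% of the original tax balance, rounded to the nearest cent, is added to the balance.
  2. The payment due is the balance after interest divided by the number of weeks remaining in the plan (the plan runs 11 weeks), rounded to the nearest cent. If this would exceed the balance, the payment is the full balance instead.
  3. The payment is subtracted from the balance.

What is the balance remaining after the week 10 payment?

# | Opening | Interest | Payment | End bal
1 | $30,160.03 | $210.84 | $2,760.99 | $27,609.88
2 | $27,609.88 | $210.84 | $2,782.07 | $25,038.65
3 | $25,038.65 | $210.84 | $2,805.50 | $22,443.99
4 | $22,443.99 | $210.84 | $2,831.85 | $19,822.98
5 | $19,822.98 | $210.84 | $2,861.97 | $17,171.85
6 | $17,171.85 | $210.84 | $2,897.12 | $14,485.57
7 | $14,485.57 | $210.84 | $2,939.28 | $11,757.13
8 | $11,757.13 | $210.84 | $2,991.99 | $8,975.98
9 | $8,975.98 | $210.84 | $3,062.27 | $6,124.55
10 | $6,124.55 | $210.84 | $3,167.70 | $3,167.69

$3,167.69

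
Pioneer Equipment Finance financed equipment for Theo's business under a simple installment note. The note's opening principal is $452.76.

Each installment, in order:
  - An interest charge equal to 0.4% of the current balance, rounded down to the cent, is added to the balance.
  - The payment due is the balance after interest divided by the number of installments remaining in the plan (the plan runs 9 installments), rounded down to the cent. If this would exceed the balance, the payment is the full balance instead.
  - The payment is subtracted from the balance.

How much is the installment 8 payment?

Installment 1: $452.76 +$1.81 interest = $454.57; pay $50.50 → $404.07
Installment 2: $404.07 +$1.61 interest = $405.68; pay $50.71 → $354.97
Installment 3: $354.97 +$1.41 interest = $356.38; pay $50.91 → $305.47
Installment 4: $305.47 +$1.22 interest = $306.69; pay $51.11 → $255.58
Installment 5: $255.58 +$1.02 interest = $256.60; pay $51.32 → $205.28
Installment 6: $205.28 +$0.82 interest = $206.10; pay $51.52 → $154.58
Installment 7: $154.58 +$0.61 interest = $155.19; pay $51.73 → $103.46
Installment 8: $103.46 +$0.41 interest = $103.87; pay $51.93 → $51.94

$51.93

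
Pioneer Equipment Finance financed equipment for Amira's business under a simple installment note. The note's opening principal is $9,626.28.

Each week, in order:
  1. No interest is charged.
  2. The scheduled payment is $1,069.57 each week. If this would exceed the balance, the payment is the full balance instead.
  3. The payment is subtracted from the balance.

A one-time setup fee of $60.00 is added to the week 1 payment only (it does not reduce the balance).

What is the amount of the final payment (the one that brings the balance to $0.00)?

# | Opening | Payment | Fee | End bal
1 | $9,626.28 | $1,069.57 | $60.00 | $8,556.71
2 | $8,556.71 | $1,069.57 | — | $7,487.14
3 | $7,487.14 | $1,069.57 | — | $6,417.57
4 | $6,417.57 | $1,069.57 | — | $5,348.00
5 | $5,348.00 | $1,069.57 | — | $4,278.43
6 | $4,278.43 | $1,069.57 | — | $3,208.86
7 | $3,208.86 | $1,069.57 | — | $2,139.29
8 | $2,139.29 | $1,069.57 | — | $1,069.72
9 | $1,069.72 | $1,069.57 | — | $0.15
10 | $0.15 | $0.15 | — | $0.00

$0.15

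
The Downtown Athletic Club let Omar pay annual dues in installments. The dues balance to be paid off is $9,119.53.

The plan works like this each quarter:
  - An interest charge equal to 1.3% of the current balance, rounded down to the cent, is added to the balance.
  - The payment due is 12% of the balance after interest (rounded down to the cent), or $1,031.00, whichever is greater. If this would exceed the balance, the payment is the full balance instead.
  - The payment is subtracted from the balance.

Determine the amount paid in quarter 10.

# | Opening | Interest | Payment | End bal
1 | $9,119.53 | $118.55 | $1,108.56 | $8,129.52
2 | $8,129.52 | $105.68 | $1,031.00 | $7,204.20
3 | $7,204.20 | $93.65 | $1,031.00 | $6,266.85
4 | $6,266.85 | $81.46 | $1,031.00 | $5,317.31
5 | $5,317.31 | $69.12 | $1,031.00 | $4,355.43
6 | $4,355.43 | $56.62 | $1,031.00 | $3,381.05
7 | $3,381.05 | $43.95 | $1,031.00 | $2,394.00
8 | $2,394.00 | $31.12 | $1,031.00 | $1,394.12
9 | $1,394.12 | $18.12 | $1,031.00 | $381.24
10 | $381.24 | $4.95 | $386.19 | $0.00

$386.19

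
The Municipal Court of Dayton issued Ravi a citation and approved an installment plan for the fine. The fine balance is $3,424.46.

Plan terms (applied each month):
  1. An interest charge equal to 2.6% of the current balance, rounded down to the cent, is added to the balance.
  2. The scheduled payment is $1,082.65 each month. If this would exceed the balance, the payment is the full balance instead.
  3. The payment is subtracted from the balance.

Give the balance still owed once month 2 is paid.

$1,411.39

# | Opening | Interest | Payment | End bal
1 | $3,424.46 | $89.03 | $1,082.65 | $2,430.84
2 | $2,430.84 | $63.20 | $1,082.65 | $1,411.39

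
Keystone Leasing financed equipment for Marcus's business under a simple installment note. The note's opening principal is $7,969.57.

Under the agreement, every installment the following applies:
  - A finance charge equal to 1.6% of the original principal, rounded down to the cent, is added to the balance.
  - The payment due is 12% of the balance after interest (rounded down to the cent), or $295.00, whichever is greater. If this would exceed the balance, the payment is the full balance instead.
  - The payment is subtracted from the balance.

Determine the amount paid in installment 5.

Installment 1: opening $7,969.57; interest $127.51 → $8,097.08; payment $971.64; balance $7,125.44
Installment 2: opening $7,125.44; interest $127.51 → $7,252.95; payment $870.35; balance $6,382.60
Installment 3: opening $6,382.60; interest $127.51 → $6,510.11; payment $781.21; balance $5,728.90
Installment 4: opening $5,728.90; interest $127.51 → $5,856.41; payment $702.76; balance $5,153.65
Installment 5: opening $5,153.65; interest $127.51 → $5,281.16; payment $633.73; balance $4,647.43

$633.73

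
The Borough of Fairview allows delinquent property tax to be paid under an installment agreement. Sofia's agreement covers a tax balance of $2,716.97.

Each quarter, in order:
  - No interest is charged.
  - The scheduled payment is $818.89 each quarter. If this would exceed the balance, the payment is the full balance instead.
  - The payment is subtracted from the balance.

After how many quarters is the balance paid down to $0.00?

# | Opening | Payment | End bal
1 | $2,716.97 | $818.89 | $1,898.08
2 | $1,898.08 | $818.89 | $1,079.19
3 | $1,079.19 | $818.89 | $260.30
4 | $260.30 | $260.30 | $0.00
Balance reaches $0.00 in quarter 4.

4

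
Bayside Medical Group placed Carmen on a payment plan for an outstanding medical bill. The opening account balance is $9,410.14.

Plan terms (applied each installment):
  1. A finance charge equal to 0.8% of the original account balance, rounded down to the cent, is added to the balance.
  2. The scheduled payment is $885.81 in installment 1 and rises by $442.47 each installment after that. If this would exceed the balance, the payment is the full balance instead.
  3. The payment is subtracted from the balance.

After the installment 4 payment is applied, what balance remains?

Installment 1: opening $9,410.14; interest $75.28 → $9,485.42; payment $885.81; balance $8,599.61
Installment 2: opening $8,599.61; interest $75.28 → $8,674.89; payment $1,328.28; balance $7,346.61
Installment 3: opening $7,346.61; interest $75.28 → $7,421.89; payment $1,770.75; balance $5,651.14
Installment 4: opening $5,651.14; interest $75.28 → $5,726.42; payment $2,213.22; balance $3,513.20

$3,513.20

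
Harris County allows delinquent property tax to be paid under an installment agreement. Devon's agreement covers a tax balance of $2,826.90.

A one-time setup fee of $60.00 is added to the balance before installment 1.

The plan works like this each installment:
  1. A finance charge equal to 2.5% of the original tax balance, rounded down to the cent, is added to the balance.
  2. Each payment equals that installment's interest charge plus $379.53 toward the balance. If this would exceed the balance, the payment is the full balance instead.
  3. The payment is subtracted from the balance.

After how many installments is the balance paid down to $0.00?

Installment 1: opening $2,886.90; interest $70.67 → $2,957.57; payment $450.20; balance $2,507.37
Installment 2: opening $2,507.37; interest $70.67 → $2,578.04; payment $450.20; balance $2,127.84
Installment 3: opening $2,127.84; interest $70.67 → $2,198.51; payment $450.20; balance $1,748.31
Installment 4: opening $1,748.31; interest $70.67 → $1,818.98; payment $450.20; balance $1,368.78
Installment 5: opening $1,368.78; interest $70.67 → $1,439.45; payment $450.20; balance $989.25
Installment 6: opening $989.25; interest $70.67 → $1,059.92; payment $450.20; balance $609.72
Installment 7: opening $609.72; interest $70.67 → $680.39; payment $450.20; balance $230.19
Installment 8: opening $230.19; interest $70.67 → $300.86; payment $300.86; balance $0.00
Balance reaches $0.00 in installment 8.

8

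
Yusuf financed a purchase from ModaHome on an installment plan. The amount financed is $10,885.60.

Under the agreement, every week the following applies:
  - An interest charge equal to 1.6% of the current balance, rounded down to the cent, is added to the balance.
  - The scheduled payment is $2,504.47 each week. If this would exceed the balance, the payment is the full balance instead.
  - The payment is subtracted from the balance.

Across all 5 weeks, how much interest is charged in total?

$491.96

Week 1: opening $10,885.60; interest $174.16 → $11,059.76; payment $2,504.47; balance $8,555.29
Week 2: opening $8,555.29; interest $136.88 → $8,692.17; payment $2,504.47; balance $6,187.70
Week 3: opening $6,187.70; interest $99.00 → $6,286.70; payment $2,504.47; balance $3,782.23
Week 4: opening $3,782.23; interest $60.51 → $3,842.74; payment $2,504.47; balance $1,338.27
Week 5: opening $1,338.27; interest $21.41 → $1,359.68; payment $1,359.68; balance $0.00
Total interest: $174.16 + $136.88 + $99.00 + $60.51 + $21.41 = $491.96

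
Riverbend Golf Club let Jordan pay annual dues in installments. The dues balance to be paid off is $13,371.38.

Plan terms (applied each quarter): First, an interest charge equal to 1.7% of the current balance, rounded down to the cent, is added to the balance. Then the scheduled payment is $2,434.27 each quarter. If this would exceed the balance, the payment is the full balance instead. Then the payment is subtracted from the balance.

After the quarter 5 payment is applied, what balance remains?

# | Opening | Interest | Payment | End bal
1 | $13,371.38 | $227.31 | $2,434.27 | $11,164.42
2 | $11,164.42 | $189.79 | $2,434.27 | $8,919.94
3 | $8,919.94 | $151.63 | $2,434.27 | $6,637.30
4 | $6,637.30 | $112.83 | $2,434.27 | $4,315.86
5 | $4,315.86 | $73.36 | $2,434.27 | $1,954.95

$1,954.95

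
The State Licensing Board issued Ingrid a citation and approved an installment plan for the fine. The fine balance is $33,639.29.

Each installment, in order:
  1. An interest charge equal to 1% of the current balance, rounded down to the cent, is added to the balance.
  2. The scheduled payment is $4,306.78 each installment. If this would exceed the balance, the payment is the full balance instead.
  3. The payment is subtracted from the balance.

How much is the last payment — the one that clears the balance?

Installment 1: opening $33,639.29; interest $336.39 → $33,975.68; payment $4,306.78; balance $29,668.90
Installment 2: opening $29,668.90; interest $296.68 → $29,965.58; payment $4,306.78; balance $25,658.80
Installment 3: opening $25,658.80; interest $256.58 → $25,915.38; payment $4,306.78; balance $21,608.60
Installment 4: opening $21,608.60; interest $216.08 → $21,824.68; payment $4,306.78; balance $17,517.90
Installment 5: opening $17,517.90; interest $175.17 → $17,693.07; payment $4,306.78; balance $13,386.29
Installment 6: opening $13,386.29; interest $133.86 → $13,520.15; payment $4,306.78; balance $9,213.37
Installment 7: opening $9,213.37; interest $92.13 → $9,305.50; payment $4,306.78; balance $4,998.72
Installment 8: opening $4,998.72; interest $49.98 → $5,048.70; payment $4,306.78; balance $741.92
Installment 9: opening $741.92; interest $7.41 → $749.33; payment $749.33; balance $0.00

$749.33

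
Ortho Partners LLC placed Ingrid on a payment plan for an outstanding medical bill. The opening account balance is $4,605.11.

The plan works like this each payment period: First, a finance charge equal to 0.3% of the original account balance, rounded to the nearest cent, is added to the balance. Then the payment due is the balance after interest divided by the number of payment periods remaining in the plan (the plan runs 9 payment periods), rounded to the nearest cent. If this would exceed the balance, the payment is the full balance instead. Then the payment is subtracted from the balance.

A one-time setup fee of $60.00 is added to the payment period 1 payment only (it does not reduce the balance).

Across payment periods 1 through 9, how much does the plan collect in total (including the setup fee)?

Payment period 1: $4,605.11 +$13.82 interest = $4,618.93; pay $513.21 (+ $60.00 fee) → $4,105.72
Payment period 2: $4,105.72 +$13.82 interest = $4,119.54; pay $514.94 → $3,604.60
Payment period 3: $3,604.60 +$13.82 interest = $3,618.42; pay $516.92 → $3,101.50
Payment period 4: $3,101.50 +$13.82 interest = $3,115.32; pay $519.22 → $2,596.10
Payment period 5: $2,596.10 +$13.82 interest = $2,609.92; pay $521.98 → $2,087.94
Payment period 6: $2,087.94 +$13.82 interest = $2,101.76; pay $525.44 → $1,576.32
Payment period 7: $1,576.32 +$13.82 interest = $1,590.14; pay $530.05 → $1,060.09
Payment period 8: $1,060.09 +$13.82 interest = $1,073.91; pay $536.96 → $536.95
Payment period 9: $536.95 +$13.82 interest = $550.77; pay $550.77 → $0.00
Total paid: $4,789.49

$4,789.49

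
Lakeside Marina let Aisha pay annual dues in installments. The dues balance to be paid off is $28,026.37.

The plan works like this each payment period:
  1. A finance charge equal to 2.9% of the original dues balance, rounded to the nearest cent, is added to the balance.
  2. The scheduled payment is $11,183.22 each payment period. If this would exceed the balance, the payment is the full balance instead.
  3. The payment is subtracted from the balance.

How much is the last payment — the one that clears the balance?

Payment period 1: opening $28,026.37; interest $812.76 → $28,839.13; payment $11,183.22; balance $17,655.91
Payment period 2: opening $17,655.91; interest $812.76 → $18,468.67; payment $11,183.22; balance $7,285.45
Payment period 3: opening $7,285.45; interest $812.76 → $8,098.21; payment $8,098.21; balance $0.00

$8,098.21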